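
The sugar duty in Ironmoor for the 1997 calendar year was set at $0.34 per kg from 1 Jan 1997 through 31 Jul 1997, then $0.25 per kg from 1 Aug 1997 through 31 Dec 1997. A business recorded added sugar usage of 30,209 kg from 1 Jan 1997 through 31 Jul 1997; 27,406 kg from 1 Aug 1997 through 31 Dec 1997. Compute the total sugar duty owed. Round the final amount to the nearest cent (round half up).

1 Jan – 31 Jul 1997: 30,209 kg at $0.34/kg → $10,271.06
1 Aug – 31 Dec 1997: 27,406 kg at $0.25/kg → $6,851.50

$17,122.56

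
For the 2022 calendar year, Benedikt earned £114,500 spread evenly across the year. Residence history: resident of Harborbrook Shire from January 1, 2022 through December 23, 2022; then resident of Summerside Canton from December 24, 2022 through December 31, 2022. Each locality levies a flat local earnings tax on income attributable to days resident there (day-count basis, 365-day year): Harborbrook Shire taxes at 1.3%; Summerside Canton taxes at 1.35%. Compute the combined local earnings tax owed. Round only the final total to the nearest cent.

Harborbrook Shire, January 1 – December 23, 2022: 357 days → £114,500 × 1.3% × 357/365 = £1,455.8753
Summerside Canton, December 24 – December 31, 2022: 8 days → £114,500 × 1.35% × 8/365 = £33.8795
Total = £1,489.7548

£1,489.75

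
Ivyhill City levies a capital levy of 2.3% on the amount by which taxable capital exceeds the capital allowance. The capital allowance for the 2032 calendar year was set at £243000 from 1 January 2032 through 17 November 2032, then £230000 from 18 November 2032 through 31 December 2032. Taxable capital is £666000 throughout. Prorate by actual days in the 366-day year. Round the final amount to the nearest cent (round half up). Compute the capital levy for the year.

1 January – 17 November 2032: 322 days, exemption £243000 → (£666000 − £243000) × 2.3% × 322/366 = £8559.3934
18 November – 31 December 2032: 44 days, exemption £230000 → (£666000 − £230000) × 2.3% × 44/366 = £1205.5519
Total = £9764.9454

£9764.95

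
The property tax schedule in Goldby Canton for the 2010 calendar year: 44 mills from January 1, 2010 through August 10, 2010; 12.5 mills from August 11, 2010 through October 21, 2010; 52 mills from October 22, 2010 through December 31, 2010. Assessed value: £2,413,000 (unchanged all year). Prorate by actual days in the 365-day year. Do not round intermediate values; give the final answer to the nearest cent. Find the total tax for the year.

£94,933.37

January 1 – August 10, 2010: 222 days at 44 mills → £2,413,000 × 4.4% × 222/365 = £64,575.8466
August 11 – October 21, 2010: 72 days at 12.5 mills → £2,413,000 × 1.25% × 72/365 = £5,949.8630
October 22 – December 31, 2010: 71 days at 52 mills → £2,413,000 × 5.2% × 71/365 = £24,407.6603
Total = £94,933.3699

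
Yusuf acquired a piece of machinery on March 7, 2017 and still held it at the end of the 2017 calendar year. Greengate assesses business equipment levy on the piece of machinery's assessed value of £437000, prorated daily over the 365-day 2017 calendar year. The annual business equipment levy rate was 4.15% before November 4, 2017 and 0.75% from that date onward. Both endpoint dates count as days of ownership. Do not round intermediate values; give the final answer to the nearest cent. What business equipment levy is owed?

£12544.89

March 7 – November 3, 2017: 242 days at 4.15% → £437000 × 4.15% × 242/365 = £12024.0849
November 4 – December 31, 2017: 58 days at 0.75% → £437000 × 0.75% × 58/365 = £520.8082
Total = £12544.8932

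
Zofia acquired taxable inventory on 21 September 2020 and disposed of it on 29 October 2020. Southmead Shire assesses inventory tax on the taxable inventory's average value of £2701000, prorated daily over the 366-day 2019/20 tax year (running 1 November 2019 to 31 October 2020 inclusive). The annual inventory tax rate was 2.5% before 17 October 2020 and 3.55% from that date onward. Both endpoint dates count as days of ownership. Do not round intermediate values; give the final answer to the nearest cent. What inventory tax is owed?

21 September – 16 October 2020: 26 days at 2.5% → £2701000 × 2.5% × 26/366 = £4796.8579
17 October – 29 October 2020: 13 days at 3.55% → £2701000 × 3.55% × 13/366 = £3405.7691
Total = £8202.6270

£8202.63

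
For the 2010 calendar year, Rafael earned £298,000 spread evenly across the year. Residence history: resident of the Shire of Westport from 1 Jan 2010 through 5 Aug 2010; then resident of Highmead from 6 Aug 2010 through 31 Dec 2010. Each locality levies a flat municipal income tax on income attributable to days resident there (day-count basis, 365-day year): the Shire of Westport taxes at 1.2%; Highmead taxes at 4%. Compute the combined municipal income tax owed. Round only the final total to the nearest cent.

£6,959.32

The Shire of Westport, 1 Jan – 5 Aug 2010: 217 days → £298,000 × 1.2% × 217/365 = £2,126.0055
Highmead, 6 Aug – 31 Dec 2010: 148 days → £298,000 × 4% × 148/365 = £4,833.3151
Total = £6,959.3205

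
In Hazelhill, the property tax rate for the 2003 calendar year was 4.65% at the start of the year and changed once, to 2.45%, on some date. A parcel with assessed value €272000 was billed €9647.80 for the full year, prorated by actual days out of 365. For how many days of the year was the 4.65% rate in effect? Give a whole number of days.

182 days

Let d = days at the first rate; then 365 − d days at the second rate.
€272000 × [4.65%·d + 2.45%·(365−d)] / 365 = €9647.80
Solving gives d = 182, so the new rate took effect on 2 Jul 2003.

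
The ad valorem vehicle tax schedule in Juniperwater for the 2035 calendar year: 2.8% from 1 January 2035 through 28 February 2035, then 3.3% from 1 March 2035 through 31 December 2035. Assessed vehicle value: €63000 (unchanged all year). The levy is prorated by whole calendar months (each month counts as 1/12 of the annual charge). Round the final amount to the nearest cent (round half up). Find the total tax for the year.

€2026.50

1 January – 28 February 2035: 2 months at 2.8% → €63000 × 2.8% × 2/12 = €294.0000
1 March – 31 December 2035: 10 months at 3.3% → €63000 × 3.3% × 10/12 = €1732.5000
Total = €2026.5000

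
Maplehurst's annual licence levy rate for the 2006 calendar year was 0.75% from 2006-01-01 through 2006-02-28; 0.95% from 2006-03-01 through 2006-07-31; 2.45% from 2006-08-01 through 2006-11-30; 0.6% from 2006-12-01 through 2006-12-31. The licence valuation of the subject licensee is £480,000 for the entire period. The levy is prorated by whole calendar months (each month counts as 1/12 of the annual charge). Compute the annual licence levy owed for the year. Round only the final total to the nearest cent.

2006-01-01 to 2006-02-28: 2 months at 0.75% → £480,000 × 0.75% × 2/12 = £600.0000
2006-03-01 to 2006-07-31: 5 months at 0.95% → £480,000 × 0.95% × 5/12 = £1,900.0000
2006-08-01 to 2006-11-30: 4 months at 2.45% → £480,000 × 2.45% × 4/12 = £3,920.0000
2006-12-01 to 2006-12-31: 1 month at 0.6% → £480,000 × 0.6% × 1/12 = £240.0000
Total = £6,660.0000

£6,660.00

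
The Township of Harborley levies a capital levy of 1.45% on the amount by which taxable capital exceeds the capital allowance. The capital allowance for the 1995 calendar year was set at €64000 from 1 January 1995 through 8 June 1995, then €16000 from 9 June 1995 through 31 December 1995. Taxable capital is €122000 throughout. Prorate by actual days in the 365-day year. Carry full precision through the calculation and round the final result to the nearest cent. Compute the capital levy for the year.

€1233.81

1 January – 8 June 1995: 159 days, exemption €64000 → (€122000 − €64000) × 1.45% × 159/365 = €366.3534
9 June – 31 December 1995: 206 days, exemption €16000 → (€122000 − €16000) × 1.45% × 206/365 = €867.4575
Total = €1233.8110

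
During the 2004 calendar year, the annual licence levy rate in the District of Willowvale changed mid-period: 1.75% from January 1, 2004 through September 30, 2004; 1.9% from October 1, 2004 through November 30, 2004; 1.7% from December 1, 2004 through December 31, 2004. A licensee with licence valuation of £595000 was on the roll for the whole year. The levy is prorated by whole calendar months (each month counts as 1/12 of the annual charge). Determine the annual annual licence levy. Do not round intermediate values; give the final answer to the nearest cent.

£10536.46

January 1 – September 30, 2004: 9 months at 1.75% → £595000 × 1.75% × 9/12 = £7809.3750
October 1 – November 30, 2004: 2 months at 1.9% → £595000 × 1.9% × 2/12 = £1884.1667
December 1 – December 31, 2004: 1 month at 1.7% → £595000 × 1.7% × 1/12 = £842.9167
Total = £10536.4583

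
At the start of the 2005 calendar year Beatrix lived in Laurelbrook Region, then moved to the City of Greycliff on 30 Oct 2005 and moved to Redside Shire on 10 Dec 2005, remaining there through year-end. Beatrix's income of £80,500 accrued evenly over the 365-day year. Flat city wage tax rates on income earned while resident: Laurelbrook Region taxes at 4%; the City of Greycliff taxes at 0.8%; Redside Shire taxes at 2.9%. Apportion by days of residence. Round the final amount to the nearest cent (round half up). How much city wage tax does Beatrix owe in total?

Laurelbrook Region, 1 Jan – 29 Oct 2005: 302 days → £80,500 × 4% × 302/365 = £2,664.2192
The City of Greycliff, 30 Oct – 9 Dec 2005: 41 days → £80,500 × 0.8% × 41/365 = £72.3397
Redside Shire, 10 Dec – 31 Dec 2005: 22 days → £80,500 × 2.9% × 22/365 = £140.7096
Total = £2,877.2685

£2,877.27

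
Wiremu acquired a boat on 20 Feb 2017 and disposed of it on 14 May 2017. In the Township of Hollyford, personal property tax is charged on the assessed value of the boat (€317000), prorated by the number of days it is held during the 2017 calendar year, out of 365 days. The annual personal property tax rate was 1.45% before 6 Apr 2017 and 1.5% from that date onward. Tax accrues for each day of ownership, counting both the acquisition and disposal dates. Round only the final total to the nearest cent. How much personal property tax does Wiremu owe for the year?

20 Feb – 5 Apr 2017: 45 days at 1.45% → €317000 × 1.45% × 45/365 = €566.6918
6 Apr – 14 May 2017: 39 days at 1.5% → €317000 × 1.5% × 39/365 = €508.0685
Total = €1074.7603

€1074.76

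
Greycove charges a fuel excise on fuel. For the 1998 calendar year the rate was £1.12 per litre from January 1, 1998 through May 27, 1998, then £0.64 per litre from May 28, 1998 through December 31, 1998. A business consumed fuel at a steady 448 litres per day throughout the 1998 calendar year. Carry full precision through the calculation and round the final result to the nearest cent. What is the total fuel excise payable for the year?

£136,263.68

January 1 – May 27, 1998: 147 days × 448 litres/day = 65,856 litres at £1.12/litre → £73,758.72
May 28 – December 31, 1998: 218 days × 448 litres/day = 97,664 litres at £0.64/litre → £62,504.96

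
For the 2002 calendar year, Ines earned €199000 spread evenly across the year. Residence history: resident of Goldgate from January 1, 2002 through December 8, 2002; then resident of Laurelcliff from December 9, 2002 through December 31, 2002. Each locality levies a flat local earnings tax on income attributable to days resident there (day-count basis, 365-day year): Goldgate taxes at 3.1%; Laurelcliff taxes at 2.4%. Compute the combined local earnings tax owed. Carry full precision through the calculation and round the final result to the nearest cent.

€6081.22

Goldgate, January 1 – December 8, 2002: 342 days → €199000 × 3.1% × 342/365 = €5780.2685
Laurelcliff, December 9 – December 31, 2002: 23 days → €199000 × 2.4% × 23/365 = €300.9534
Total = €6081.2219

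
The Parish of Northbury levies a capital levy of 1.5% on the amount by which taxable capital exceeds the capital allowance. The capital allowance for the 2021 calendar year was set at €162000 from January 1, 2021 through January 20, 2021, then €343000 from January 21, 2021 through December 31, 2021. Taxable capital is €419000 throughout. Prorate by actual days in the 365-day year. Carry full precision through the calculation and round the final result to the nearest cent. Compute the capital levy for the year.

January 1 – January 20, 2021: 20 days, exemption €162000 → (€419000 − €162000) × 1.5% × 20/365 = €211.2329
January 21 – December 31, 2021: 345 days, exemption €343000 → (€419000 − €343000) × 1.5% × 345/365 = €1077.5342
Total = €1288.7671

€1288.77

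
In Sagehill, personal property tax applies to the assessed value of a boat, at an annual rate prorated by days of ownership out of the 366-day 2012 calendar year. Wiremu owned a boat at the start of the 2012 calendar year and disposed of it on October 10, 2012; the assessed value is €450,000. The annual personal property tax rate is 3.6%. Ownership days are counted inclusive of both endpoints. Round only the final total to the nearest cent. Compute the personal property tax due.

€12,570.49

Days held (January 1 – October 10, 2012): 284 out of 366
Tax = €450,000 × 3.6% × 284/366 = €12,570.4918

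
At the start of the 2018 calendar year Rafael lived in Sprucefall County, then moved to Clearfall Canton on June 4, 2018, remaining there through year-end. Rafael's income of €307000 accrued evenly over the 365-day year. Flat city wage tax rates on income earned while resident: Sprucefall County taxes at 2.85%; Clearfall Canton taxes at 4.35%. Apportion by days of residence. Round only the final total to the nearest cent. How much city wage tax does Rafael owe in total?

€11411.57

Sprucefall County, January 1 – June 3, 2018: 154 days → €307000 × 2.85% × 154/365 = €3691.5699
Clearfall Canton, June 4 – December 31, 2018: 211 days → €307000 × 4.35% × 211/365 = €7719.9986
Total = €11411.5685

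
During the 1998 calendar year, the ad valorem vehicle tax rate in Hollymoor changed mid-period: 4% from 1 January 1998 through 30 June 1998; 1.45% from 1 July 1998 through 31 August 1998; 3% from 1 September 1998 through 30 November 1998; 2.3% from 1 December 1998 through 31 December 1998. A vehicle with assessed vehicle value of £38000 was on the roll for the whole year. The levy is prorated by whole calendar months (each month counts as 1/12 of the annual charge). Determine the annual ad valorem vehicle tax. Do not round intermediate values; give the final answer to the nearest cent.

£1209.67

1 January – 30 June 1998: 6 months at 4% → £38000 × 4% × 6/12 = £760.0000
1 July – 31 August 1998: 2 months at 1.45% → £38000 × 1.45% × 2/12 = £91.8333
1 September – 30 November 1998: 3 months at 3% → £38000 × 3% × 3/12 = £285.0000
1 December – 31 December 1998: 1 month at 2.3% → £38000 × 2.3% × 1/12 = £72.8333
Total = £1209.6667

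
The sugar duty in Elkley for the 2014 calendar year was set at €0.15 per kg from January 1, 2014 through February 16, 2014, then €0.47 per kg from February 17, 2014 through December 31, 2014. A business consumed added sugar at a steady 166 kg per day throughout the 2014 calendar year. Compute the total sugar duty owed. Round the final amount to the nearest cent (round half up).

January 1 – February 16, 2014: 47 days × 166 kg/day = 7,802 kg at €0.15/kg → €1,170.30
February 17 – December 31, 2014: 318 days × 166 kg/day = 52,788 kg at €0.47/kg → €24,810.36

€25,980.66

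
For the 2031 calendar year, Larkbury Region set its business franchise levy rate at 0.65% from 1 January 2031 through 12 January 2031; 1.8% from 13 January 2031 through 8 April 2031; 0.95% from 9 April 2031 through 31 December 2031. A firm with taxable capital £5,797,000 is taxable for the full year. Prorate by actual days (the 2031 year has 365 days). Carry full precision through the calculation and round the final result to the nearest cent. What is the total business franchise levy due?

1 January – 12 January 2031: 12 days at 0.65% → £5,797,000 × 0.65% × 12/365 = £1,238.8110
13 January – 8 April 2031: 86 days at 1.8% → £5,797,000 × 1.8% × 86/365 = £24,585.6329
9 April – 31 December 2031: 267 days at 0.95% → £5,797,000 × 0.95% × 267/365 = £40,285.1795
Total = £66,109.6233

£66,109.62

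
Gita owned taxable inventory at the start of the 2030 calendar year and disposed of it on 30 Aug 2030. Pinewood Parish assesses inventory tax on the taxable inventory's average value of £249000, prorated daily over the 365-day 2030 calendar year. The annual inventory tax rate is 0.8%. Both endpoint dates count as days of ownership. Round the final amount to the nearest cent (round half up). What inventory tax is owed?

£1320.72

Days held (1 Jan – 30 Aug 2030): 242 out of 365
Tax = £249000 × 0.8% × 242/365 = £1320.7233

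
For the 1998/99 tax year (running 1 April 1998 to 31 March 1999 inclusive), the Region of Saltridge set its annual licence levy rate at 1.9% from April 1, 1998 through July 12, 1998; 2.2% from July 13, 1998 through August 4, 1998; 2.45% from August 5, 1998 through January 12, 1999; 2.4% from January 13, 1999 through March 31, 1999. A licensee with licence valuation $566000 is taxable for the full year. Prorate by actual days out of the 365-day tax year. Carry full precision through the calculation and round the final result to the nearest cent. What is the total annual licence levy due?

April 1 – July 12, 1998: 103 days at 1.9% → $566000 × 1.9% × 103/365 = $3034.6904
July 13 – August 4, 1998: 23 days at 2.2% → $566000 × 2.2% × 23/365 = $784.6466
August 5, 1998 – January 12, 1999: 161 days at 2.45% → $566000 × 2.45% × 161/365 = $6116.6767
January 13 – March 31, 1999: 78 days at 2.4% → $566000 × 2.4% × 78/365 = $2902.8822
Total = $12838.8959

$12838.90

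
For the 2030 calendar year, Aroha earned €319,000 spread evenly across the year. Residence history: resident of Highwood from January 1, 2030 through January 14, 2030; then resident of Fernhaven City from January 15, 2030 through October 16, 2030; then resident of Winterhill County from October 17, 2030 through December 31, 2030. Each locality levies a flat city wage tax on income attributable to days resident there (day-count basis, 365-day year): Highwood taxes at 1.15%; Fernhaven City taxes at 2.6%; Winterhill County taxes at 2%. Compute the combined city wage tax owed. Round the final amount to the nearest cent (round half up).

Highwood, January 1 – January 14, 2030: 14 days → €319,000 × 1.15% × 14/365 = €140.7096
Fernhaven City, January 15 – October 16, 2030: 275 days → €319,000 × 2.6% × 275/365 = €6,248.9041
Winterhill County, October 17 – December 31, 2030: 76 days → €319,000 × 2% × 76/365 = €1,328.4384
Total = €7,718.0521

€7,718.05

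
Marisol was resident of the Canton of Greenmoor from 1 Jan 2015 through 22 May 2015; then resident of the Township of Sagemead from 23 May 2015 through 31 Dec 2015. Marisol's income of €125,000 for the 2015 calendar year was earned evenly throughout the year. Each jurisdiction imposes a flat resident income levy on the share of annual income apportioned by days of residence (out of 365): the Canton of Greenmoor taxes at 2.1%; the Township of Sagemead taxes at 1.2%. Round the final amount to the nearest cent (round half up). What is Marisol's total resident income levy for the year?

€1,937.67

The Canton of Greenmoor, 1 Jan – 22 May 2015: 142 days → €125,000 × 2.1% × 142/365 = €1,021.2329
The Township of Sagemead, 23 May – 31 Dec 2015: 223 days → €125,000 × 1.2% × 223/365 = €916.4384
Total = €1,937.6712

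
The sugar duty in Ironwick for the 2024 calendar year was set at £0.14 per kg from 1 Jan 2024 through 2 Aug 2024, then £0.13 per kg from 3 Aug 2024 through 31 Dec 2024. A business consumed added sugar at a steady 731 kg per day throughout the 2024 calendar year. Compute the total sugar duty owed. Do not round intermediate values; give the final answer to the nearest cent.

£36,352.63

1 Jan – 2 Aug 2024: 215 days × 731 kg/day = 157,165 kg at £0.14/kg → £22,003.10
3 Aug – 31 Dec 2024: 151 days × 731 kg/day = 110,381 kg at £0.13/kg → £14,349.53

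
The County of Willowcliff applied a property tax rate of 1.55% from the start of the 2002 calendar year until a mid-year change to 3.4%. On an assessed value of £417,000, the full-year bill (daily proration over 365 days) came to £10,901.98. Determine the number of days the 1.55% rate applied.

155 days

Let d = days at the first rate; then 365 − d days at the second rate.
£417,000 × [1.55%·d + 3.4%·(365−d)] / 365 = £10,901.98
Solving gives d = 155, so the new rate took effect on 5 June 2002.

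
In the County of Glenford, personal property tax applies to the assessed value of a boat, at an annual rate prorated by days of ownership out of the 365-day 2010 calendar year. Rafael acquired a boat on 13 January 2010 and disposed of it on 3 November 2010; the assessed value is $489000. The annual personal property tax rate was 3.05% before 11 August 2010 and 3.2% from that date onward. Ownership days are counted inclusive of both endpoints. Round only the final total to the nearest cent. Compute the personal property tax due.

$12225.00

13 January – 10 August 2010: 210 days at 3.05% → $489000 × 3.05% × 210/365 = $8580.9452
11 August – 3 November 2010: 85 days at 3.2% → $489000 × 3.2% × 85/365 = $3644.0548
Total = $12225.0000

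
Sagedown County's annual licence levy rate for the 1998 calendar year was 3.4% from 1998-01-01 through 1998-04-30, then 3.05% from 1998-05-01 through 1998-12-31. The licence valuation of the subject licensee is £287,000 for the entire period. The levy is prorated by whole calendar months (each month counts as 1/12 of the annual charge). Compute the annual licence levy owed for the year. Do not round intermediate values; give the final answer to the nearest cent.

£9,088.33

1998-01-01 to 1998-04-30: 4 months at 3.4% → £287,000 × 3.4% × 4/12 = £3,252.6667
1998-05-01 to 1998-12-31: 8 months at 3.05% → £287,000 × 3.05% × 8/12 = £5,835.6667
Total = £9,088.3333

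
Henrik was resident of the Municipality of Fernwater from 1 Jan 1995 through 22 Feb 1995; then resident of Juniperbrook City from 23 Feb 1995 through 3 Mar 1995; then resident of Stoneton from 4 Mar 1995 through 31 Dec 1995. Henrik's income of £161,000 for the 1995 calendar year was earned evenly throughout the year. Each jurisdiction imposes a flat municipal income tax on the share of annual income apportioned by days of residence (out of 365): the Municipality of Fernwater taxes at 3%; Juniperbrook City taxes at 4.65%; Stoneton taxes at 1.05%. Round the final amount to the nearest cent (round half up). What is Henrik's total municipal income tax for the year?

£2,289.29

The Municipality of Fernwater, 1 Jan – 22 Feb 1995: 53 days → £161,000 × 3% × 53/365 = £701.3425
Juniperbrook City, 23 Feb – 3 Mar 1995: 9 days → £161,000 × 4.65% × 9/365 = £184.5986
Stoneton, 4 Mar – 31 Dec 1995: 303 days → £161,000 × 1.05% × 303/365 = £1,403.3466
Total = £2,289.2877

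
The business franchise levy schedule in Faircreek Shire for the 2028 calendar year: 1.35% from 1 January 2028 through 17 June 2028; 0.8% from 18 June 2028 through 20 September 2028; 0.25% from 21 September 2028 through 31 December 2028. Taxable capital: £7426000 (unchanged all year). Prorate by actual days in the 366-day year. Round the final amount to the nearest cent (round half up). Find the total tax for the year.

£66884.72

1 January – 17 June 2028: 169 days at 1.35% → £7426000 × 1.35% × 169/366 = £46290.7623
18 June – 20 September 2028: 95 days at 0.8% → £7426000 × 0.8% × 95/366 = £15420.1093
21 September – 31 December 2028: 102 days at 0.25% → £7426000 × 0.25% × 102/366 = £5173.8525
Total = £66884.7240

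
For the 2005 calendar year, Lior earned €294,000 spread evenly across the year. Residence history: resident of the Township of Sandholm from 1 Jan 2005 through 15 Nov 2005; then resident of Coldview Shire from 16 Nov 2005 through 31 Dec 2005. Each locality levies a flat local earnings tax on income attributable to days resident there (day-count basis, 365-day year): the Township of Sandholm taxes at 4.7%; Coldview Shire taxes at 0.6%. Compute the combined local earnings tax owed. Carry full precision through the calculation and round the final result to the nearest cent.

€12,298.87

The Township of Sandholm, 1 Jan – 15 Nov 2005: 319 days → €294,000 × 4.7% × 319/365 = €12,076.5534
Coldview Shire, 16 Nov – 31 Dec 2005: 46 days → €294,000 × 0.6% × 46/365 = €222.3123
Total = €12,298.8658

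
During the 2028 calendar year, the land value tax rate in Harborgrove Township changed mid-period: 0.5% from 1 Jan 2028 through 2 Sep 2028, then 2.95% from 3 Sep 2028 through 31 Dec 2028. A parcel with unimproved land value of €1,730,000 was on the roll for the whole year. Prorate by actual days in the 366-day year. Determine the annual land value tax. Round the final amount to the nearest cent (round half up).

€22,546.72

1 Jan – 2 Sep 2028: 246 days at 0.5% → €1,730,000 × 0.5% × 246/366 = €5,813.9344
3 Sep – 31 Dec 2028: 120 days at 2.95% → €1,730,000 × 2.95% × 120/366 = €16,732.7869
Total = €22,546.7213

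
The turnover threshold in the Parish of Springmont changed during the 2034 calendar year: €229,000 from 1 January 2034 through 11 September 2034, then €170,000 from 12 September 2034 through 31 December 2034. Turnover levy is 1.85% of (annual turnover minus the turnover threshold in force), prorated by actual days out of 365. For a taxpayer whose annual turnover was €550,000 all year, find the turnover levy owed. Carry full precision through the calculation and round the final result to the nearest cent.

€6,270.44

1 January – 11 September 2034: 254 days, exemption €229,000 → (€550,000 − €229,000) × 1.85% × 254/365 = €4,132.5452
12 September – 31 December 2034: 111 days, exemption €170,000 → (€550,000 − €170,000) × 1.85% × 111/365 = €2,137.8904
Total = €6,270.4356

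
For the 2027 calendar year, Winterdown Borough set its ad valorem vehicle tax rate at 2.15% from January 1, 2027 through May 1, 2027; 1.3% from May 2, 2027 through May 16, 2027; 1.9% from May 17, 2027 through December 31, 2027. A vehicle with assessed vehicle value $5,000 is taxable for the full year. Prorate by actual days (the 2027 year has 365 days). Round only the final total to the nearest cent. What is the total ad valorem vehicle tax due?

January 1 – May 1, 2027: 121 days at 2.15% → $5,000 × 2.15% × 121/365 = $35.6370
May 2 – May 16, 2027: 15 days at 1.3% → $5,000 × 1.3% × 15/365 = $2.6712
May 17 – December 31, 2027: 229 days at 1.9% → $5,000 × 1.9% × 229/365 = $59.6027
Total = $97.9110

$97.91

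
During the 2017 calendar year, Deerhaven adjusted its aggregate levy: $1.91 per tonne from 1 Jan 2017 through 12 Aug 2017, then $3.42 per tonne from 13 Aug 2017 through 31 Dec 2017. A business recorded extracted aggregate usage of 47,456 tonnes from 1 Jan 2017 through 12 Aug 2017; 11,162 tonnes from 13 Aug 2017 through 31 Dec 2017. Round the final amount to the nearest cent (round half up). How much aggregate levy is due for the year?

1 Jan – 12 Aug 2017: 47,456 tonnes at $1.91/tonne → $90,640.96
13 Aug – 31 Dec 2017: 11,162 tonnes at $3.42/tonne → $38,174.04

$128,815.00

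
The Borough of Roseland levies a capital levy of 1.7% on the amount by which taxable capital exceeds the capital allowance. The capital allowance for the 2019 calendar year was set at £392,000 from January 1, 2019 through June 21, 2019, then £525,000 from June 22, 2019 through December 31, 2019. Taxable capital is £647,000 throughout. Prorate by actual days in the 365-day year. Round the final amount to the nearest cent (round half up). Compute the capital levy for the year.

January 1 – June 21, 2019: 172 days, exemption £392,000 → (£647,000 − £392,000) × 1.7% × 172/365 = £2,042.7945
June 22 – December 31, 2019: 193 days, exemption £525,000 → (£647,000 − £525,000) × 1.7% × 193/365 = £1,096.6630
Total = £3,139.4575

£3,139.46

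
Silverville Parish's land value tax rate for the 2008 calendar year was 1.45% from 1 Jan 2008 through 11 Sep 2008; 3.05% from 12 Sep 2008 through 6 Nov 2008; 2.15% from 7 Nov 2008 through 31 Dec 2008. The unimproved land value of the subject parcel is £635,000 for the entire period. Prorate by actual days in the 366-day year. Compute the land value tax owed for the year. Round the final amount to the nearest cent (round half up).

£11,430.00

1 Jan – 11 Sep 2008: 255 days at 1.45% → £635,000 × 1.45% × 255/366 = £6,415.0615
12 Sep – 6 Nov 2008: 56 days at 3.05% → £635,000 × 3.05% × 56/366 = £2,963.3333
7 Nov – 31 Dec 2008: 55 days at 2.15% → £635,000 × 2.15% × 55/366 = £2,051.6052
Total = £11,430.0000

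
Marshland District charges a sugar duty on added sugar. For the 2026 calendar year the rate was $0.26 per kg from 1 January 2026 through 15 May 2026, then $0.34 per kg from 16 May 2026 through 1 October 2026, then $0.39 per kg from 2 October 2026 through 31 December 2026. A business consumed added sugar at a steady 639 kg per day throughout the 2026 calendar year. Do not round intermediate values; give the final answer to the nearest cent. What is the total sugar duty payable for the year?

$75,306.15

1 January – 15 May 2026: 135 days × 639 kg/day = 86,265 kg at $0.26/kg → $22,428.90
16 May – 1 October 2026: 139 days × 639 kg/day = 88,821 kg at $0.34/kg → $30,199.14
2 October – 31 December 2026: 91 days × 639 kg/day = 58,149 kg at $0.39/kg → $22,678.11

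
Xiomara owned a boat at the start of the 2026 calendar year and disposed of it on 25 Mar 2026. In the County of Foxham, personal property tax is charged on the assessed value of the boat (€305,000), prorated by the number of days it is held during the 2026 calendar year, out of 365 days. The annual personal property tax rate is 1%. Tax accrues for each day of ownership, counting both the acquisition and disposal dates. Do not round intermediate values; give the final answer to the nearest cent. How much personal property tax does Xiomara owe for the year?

Days held (1 Jan – 25 Mar 2026): 84 out of 365
Tax = €305,000 × 1% × 84/365 = €701.9178

€701.92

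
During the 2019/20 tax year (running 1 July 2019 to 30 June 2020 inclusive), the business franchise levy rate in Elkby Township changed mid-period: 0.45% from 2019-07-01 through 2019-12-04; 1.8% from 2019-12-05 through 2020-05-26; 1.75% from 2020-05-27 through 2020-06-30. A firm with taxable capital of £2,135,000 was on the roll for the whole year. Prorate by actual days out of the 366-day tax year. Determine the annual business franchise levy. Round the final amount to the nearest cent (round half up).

2019-07-01 to 2019-12-04: 157 days at 0.45% → £2,135,000 × 0.45% × 157/366 = £4,121.2500
2019-12-05 to 2020-05-26: 174 days at 1.8% → £2,135,000 × 1.8% × 174/366 = £18,270.0000
2020-05-27 to 2020-06-30: 35 days at 1.75% → £2,135,000 × 1.75% × 35/366 = £3,572.9167
Total = £25,964.1667

£25,964.17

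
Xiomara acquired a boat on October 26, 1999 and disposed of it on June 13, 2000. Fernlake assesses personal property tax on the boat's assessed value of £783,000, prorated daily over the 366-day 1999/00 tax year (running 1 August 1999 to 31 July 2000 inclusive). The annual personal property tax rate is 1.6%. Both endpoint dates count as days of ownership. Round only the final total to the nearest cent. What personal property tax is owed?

Days held (October 26, 1999 – June 13, 2000): 232 out of 366
Tax = £783,000 × 1.6% × 232/366 = £7,941.2459

£7,941.25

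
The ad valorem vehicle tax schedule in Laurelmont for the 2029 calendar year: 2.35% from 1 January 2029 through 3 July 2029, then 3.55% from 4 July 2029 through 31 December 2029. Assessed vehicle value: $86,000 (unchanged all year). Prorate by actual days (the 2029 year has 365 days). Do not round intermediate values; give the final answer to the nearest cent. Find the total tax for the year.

1 January – 3 July 2029: 184 days at 2.35% → $86,000 × 2.35% × 184/365 = $1,018.8055
4 July – 31 December 2029: 181 days at 3.55% → $86,000 × 3.55% × 181/365 = $1,513.9534
Total = $2,532.7589

$2,532.76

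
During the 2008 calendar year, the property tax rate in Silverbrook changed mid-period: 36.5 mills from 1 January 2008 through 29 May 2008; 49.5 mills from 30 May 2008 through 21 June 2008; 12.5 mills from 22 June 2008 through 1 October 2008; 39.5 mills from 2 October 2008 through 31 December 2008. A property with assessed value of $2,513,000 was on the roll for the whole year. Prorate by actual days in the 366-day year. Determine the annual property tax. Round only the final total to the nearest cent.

$78,843.66

1 January – 29 May 2008: 150 days at 36.5 mills → $2,513,000 × 3.65% × 150/366 = $37,592.0082
30 May – 21 June 2008: 23 days at 49.5 mills → $2,513,000 × 4.95% × 23/366 = $7,817.0779
22 June – 1 October 2008: 102 days at 12.5 mills → $2,513,000 × 1.25% × 102/366 = $8,754.3033
2 October – 31 December 2008: 91 days at 39.5 mills → $2,513,000 × 3.95% × 91/366 = $24,680.2691
Total = $78,843.6585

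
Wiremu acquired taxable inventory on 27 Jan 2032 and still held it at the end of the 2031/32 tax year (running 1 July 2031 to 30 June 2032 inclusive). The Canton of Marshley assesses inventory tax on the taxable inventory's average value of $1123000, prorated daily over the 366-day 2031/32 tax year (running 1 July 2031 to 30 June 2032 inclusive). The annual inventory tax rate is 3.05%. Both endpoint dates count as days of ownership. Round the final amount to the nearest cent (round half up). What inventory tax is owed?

Days held (27 Jan – 30 Jun 2032): 156 out of 366
Tax = $1123000 × 3.05% × 156/366 = $14599.0000

$14599.00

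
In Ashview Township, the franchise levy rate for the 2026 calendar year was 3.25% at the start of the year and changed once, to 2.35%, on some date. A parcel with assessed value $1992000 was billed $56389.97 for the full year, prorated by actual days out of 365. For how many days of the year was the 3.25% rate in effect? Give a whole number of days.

Let d = days at the first rate; then 365 − d days at the second rate.
$1992000 × [3.25%·d + 2.35%·(365−d)] / 365 = $56389.97
Solving gives d = 195, so the new rate took effect on July 15, 2026.

195 days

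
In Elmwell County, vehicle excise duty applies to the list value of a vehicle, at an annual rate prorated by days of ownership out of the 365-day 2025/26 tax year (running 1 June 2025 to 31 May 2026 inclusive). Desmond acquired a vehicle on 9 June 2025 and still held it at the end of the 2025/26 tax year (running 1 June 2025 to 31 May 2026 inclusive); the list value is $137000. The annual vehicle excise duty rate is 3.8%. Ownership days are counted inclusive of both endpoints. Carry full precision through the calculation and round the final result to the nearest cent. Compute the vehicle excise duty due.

$5091.90

Days held (9 June 2025 – 31 May 2026): 357 out of 365
Tax = $137000 × 3.8% × 357/365 = $5091.8959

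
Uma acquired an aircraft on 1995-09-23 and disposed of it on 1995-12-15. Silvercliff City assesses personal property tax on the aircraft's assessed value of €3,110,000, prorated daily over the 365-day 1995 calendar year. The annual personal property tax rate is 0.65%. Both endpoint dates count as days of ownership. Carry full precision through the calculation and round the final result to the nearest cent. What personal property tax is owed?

€4,652.22

Days held (1995-09-23 to 1995-12-15): 84 out of 365
Tax = €3,110,000 × 0.65% × 84/365 = €4,652.2192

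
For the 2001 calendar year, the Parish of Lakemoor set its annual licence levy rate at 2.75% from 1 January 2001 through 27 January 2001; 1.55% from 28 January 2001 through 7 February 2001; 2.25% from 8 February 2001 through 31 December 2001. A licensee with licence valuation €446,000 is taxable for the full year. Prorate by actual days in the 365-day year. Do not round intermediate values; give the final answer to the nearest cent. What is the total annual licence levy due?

€10,105.87

1 January – 27 January 2001: 27 days at 2.75% → €446,000 × 2.75% × 27/365 = €907.2740
28 January – 7 February 2001: 11 days at 1.55% → €446,000 × 1.55% × 11/365 = €208.3370
8 February – 31 December 2001: 327 days at 2.25% → €446,000 × 2.25% × 327/365 = €8,990.2603
Total = €10,105.8712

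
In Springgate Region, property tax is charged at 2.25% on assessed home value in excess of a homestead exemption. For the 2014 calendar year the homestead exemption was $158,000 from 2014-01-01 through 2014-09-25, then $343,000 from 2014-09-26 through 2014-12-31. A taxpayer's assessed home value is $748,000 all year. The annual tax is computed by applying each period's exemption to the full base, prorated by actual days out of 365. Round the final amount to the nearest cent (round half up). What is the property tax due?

2014-01-01 to 2014-09-25: 268 days, exemption $158,000 → ($748,000 − $158,000) × 2.25% × 268/365 = $9,747.1233
2014-09-26 to 2014-12-31: 97 days, exemption $343,000 → ($748,000 − $343,000) × 2.25% × 97/365 = $2,421.6781
Total = $12,168.8014

$12,168.80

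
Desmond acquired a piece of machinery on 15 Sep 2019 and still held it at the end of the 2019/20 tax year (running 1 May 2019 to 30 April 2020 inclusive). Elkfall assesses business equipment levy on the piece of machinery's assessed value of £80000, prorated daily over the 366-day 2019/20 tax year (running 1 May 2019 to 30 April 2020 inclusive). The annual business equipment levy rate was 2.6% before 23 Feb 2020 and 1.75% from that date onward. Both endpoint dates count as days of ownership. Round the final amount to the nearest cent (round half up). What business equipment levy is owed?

15 Sep 2019 – 22 Feb 2020: 161 days at 2.6% → £80000 × 2.6% × 161/366 = £914.9727
23 Feb – 30 Apr 2020: 68 days at 1.75% → £80000 × 1.75% × 68/366 = £260.1093
Total = £1175.0820

£1175.08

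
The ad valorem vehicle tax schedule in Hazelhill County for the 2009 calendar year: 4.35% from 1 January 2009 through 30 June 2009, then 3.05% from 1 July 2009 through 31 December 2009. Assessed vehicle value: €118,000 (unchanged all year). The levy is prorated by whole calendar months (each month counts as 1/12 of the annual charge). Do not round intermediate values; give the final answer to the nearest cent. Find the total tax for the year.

1 January – 30 June 2009: 6 months at 4.35% → €118,000 × 4.35% × 6/12 = €2,566.5000
1 July – 31 December 2009: 6 months at 3.05% → €118,000 × 3.05% × 6/12 = €1,799.5000
Total = €4,366.0000

€4,366.00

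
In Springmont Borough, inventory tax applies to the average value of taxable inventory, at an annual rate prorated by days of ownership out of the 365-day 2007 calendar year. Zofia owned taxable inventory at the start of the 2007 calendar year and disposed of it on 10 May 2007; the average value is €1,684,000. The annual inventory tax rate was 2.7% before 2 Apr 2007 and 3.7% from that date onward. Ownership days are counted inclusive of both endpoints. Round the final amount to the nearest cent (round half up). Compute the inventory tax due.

€17,993.42

1 Jan – 1 Apr 2007: 91 days at 2.7% → €1,684,000 × 2.7% × 91/365 = €11,335.8575
2 Apr – 10 May 2007: 39 days at 3.7% → €1,684,000 × 3.7% × 39/365 = €6,657.5671
Total = €17,993.4247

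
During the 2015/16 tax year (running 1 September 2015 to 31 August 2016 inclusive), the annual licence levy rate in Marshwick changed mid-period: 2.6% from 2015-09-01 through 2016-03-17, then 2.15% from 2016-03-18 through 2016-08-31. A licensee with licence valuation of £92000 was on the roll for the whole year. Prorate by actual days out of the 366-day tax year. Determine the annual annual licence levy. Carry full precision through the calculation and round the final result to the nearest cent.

£2203.10

2015-09-01 to 2016-03-17: 199 days at 2.6% → £92000 × 2.6% × 199/366 = £1300.5683
2016-03-18 to 2016-08-31: 167 days at 2.15% → £92000 × 2.15% × 167/366 = £902.5301
Total = £2203.0984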